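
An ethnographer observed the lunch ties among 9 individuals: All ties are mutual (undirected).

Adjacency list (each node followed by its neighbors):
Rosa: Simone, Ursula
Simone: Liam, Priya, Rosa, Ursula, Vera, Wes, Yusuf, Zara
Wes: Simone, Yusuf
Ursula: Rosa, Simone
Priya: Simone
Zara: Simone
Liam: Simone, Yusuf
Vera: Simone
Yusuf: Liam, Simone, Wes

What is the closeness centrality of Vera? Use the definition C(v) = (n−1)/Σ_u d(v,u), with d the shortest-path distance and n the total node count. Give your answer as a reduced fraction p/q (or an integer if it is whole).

Distances from Vera: Liam:2, Priya:2, Rosa:2, Simone:1, Ursula:2, Wes:2, Yusuf:2, Zara:2. Sum = 15.
n = 9, so closeness = 8/15.

8/15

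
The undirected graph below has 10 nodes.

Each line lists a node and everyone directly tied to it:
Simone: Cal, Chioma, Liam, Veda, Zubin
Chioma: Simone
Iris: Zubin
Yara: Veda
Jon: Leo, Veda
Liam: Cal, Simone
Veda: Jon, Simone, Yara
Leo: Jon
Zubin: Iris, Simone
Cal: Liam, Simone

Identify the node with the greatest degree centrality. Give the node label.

Degrees — Cal:2, Chioma:1, Iris:1, Jon:2, Leo:1, Liam:2, Simone:5, Veda:3, Yara:1, Zubin:2.
The maximum is 5, attained only by Simone.

Simone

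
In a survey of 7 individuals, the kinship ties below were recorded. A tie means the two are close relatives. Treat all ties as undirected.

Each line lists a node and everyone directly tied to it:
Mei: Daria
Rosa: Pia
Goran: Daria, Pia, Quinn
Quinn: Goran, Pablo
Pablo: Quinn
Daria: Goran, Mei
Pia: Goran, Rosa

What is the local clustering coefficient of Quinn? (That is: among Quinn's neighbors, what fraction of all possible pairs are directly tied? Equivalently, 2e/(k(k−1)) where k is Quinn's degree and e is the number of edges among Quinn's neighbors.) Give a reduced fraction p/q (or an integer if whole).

Quinn's neighbors: Goran and Pablo (k = 2).
Possible neighbor pairs: C(2,2) = 1. Edges among them: none → e = 0.
Clustering(Quinn) = 0/1.

0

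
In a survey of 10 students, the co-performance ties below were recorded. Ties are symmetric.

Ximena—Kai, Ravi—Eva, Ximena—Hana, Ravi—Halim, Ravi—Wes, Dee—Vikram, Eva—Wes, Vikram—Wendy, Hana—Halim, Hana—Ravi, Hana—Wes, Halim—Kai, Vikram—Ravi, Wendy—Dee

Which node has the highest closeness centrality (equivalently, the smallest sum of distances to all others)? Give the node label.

Ravi

Farness (sum of distances to all others) for each node — Dee:24, Eva:20, Halim:17, Hana:16, Kai:23, Ravi:13, Vikram:17, Wendy:24, Wes:18, Ximena:22.
The smallest farness is 13, for Ravi, so Ravi has the highest closeness.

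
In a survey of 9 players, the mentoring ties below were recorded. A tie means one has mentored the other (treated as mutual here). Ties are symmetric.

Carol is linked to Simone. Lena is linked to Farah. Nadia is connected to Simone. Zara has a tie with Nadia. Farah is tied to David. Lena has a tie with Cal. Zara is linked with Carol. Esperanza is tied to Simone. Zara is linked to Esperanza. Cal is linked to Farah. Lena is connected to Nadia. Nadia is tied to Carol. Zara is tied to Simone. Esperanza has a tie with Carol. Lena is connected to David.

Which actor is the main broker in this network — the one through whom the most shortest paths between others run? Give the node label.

Nadia

Unnormalized betweenness of each node: Cal:0, Carol:5/3, David:0, Esperanza:0, Farah:1/2, Lena:31/2, Nadia:16, Simone:5/3, Zara:5/3.
Nadia has the largest value, 16, making it the main broker — the node through which the most shortest paths run.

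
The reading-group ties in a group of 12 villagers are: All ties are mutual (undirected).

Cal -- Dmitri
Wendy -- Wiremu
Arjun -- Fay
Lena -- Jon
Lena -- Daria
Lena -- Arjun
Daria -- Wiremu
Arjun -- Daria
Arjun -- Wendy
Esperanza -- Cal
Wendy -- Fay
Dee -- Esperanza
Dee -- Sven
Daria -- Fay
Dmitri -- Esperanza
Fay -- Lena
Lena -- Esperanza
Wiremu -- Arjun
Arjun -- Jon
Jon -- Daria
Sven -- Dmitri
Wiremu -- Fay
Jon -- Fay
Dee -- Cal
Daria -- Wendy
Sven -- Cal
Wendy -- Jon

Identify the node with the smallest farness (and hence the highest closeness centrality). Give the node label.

Farness (sum of distances to all others) for each node — Arjun:21, Cal:26, Daria:21, Dee:27, Dmitri:27, Esperanza:20, Fay:21, Jon:22, Lena:18, Sven:34, Wendy:27, Wiremu:28.
The smallest farness is 18, for Lena, so Lena has the highest closeness.

Lena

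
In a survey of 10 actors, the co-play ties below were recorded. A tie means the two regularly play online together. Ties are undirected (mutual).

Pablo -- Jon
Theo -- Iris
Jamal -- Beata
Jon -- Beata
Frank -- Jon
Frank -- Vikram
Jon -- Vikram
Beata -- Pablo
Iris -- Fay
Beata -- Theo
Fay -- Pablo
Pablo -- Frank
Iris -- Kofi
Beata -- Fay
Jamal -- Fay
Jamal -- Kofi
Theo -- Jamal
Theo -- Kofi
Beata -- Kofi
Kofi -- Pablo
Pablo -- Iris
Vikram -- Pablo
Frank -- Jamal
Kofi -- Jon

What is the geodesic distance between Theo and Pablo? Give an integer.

2

One shortest route is Theo – Kofi – Pablo, which uses 2 edges, and Theo and Pablo are not directly tied, so nothing shorter exists. So d(Theo,Pablo) = 2.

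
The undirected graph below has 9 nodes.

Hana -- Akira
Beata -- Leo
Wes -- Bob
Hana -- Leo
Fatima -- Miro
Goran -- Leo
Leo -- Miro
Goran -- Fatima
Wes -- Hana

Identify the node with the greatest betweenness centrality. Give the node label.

Unnormalized betweenness of each node: Akira:0, Beata:0, Bob:0, Fatima:1/2, Goran:3, Hana:17, Leo:39/2, Miro:3, Wes:7.
Leo has the largest value, 39/2, making it the main broker — the node through which the most shortest paths run.

Leo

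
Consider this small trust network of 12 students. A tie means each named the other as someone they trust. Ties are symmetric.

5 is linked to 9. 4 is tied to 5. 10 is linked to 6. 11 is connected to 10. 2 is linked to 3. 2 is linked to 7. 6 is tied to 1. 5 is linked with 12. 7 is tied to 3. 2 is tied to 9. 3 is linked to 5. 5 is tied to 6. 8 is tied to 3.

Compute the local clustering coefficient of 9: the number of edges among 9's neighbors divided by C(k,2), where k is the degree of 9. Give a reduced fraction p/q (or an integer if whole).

9's neighbors: 2 and 5 (k = 2).
Possible neighbor pairs: C(2,2) = 1. Edges among them: none → e = 0.
Clustering(9) = 0/1.

0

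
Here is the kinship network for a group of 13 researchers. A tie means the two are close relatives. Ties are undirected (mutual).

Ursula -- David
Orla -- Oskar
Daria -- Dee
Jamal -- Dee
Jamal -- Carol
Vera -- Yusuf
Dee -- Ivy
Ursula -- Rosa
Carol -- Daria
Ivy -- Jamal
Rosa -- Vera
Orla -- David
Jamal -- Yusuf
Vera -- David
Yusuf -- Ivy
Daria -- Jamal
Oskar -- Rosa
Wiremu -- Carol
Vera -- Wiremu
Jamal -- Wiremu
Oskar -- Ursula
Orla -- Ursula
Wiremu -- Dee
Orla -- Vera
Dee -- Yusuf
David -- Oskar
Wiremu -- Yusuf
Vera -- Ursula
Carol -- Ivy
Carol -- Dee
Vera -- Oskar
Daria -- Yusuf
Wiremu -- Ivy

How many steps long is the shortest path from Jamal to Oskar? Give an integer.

3

One shortest route is Jamal – Yusuf – Vera – Oskar, which uses 3 edges, and at distance 2 from Jamal we only reach {Vera}, which does not include Oskar. So d(Jamal,Oskar) = 3.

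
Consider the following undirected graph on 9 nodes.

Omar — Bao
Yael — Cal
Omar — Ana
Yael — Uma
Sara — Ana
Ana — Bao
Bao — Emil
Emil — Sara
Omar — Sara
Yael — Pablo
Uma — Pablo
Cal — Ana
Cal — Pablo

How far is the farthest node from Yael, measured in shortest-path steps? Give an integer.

4

Distances from Yael: Ana:2, Bao:3, Cal:1, Emil:4, Omar:3, Pablo:1, Sara:3, Uma:1.
The largest is 4 (to Emil), so the eccentricity of Yael is 4.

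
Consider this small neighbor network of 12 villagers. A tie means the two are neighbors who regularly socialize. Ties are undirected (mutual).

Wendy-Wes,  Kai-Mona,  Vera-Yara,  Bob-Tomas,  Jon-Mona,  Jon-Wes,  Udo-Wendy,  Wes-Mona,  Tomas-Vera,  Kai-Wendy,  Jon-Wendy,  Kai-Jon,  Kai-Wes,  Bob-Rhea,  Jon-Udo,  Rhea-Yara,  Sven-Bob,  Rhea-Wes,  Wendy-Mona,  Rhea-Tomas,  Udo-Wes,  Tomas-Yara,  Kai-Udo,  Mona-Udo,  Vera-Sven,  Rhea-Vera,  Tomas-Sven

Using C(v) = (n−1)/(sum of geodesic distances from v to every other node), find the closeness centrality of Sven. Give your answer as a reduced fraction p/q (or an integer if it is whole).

Distances from Sven: Bob:1, Jon:4, Kai:4, Mona:4, Rhea:2, Tomas:1, Udo:4, Vera:1, Wendy:4, Wes:3, Yara:2. Sum = 30.
n = 12, so closeness = 11/30.

11/30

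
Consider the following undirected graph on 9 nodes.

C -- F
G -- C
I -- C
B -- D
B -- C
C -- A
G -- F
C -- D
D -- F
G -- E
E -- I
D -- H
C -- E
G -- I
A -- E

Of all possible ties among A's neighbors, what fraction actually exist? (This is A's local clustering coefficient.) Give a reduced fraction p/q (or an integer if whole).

A's neighbors: C and E (k = 2).
Possible neighbor pairs: C(2,2) = 1. Edges among them: C–E → e = 1.
Clustering(A) = 1/1.

1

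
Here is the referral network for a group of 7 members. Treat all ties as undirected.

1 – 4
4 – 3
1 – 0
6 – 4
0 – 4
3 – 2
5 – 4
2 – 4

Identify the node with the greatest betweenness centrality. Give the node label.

4

Unnormalized betweenness of each node: 0:0, 1:0, 2:0, 3:0, 4:13, 5:0, 6:0.
4 has the largest value, 13, making it the main broker — the node through which the most shortest paths run.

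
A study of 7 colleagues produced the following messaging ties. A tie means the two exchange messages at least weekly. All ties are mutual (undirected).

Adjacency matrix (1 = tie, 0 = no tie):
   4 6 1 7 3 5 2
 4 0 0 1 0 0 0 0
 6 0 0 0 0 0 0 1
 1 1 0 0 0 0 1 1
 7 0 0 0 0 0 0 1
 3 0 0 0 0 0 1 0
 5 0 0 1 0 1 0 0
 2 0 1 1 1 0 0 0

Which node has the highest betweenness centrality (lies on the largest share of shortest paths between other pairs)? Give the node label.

Unnormalized betweenness of each node: 1:11, 2:9, 3:0, 4:0, 5:5, 6:0, 7:0.
1 has the largest value, 11, making it the main broker — the node through which the most shortest paths run.

1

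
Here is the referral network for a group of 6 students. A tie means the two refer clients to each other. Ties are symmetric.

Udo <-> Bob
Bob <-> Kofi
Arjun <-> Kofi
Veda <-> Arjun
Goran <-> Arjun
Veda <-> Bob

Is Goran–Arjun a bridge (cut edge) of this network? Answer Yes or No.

Without the Goran–Arjun edge there is no alternate route between Goran and Arjun, so the network disconnects. It is a bridge.

Yes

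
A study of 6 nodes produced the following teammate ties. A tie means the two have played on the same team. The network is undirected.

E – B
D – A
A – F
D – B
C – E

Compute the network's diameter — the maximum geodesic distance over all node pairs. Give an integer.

Eccentricity of each node (its greatest distance to any other): A:4, B:3, C:5, D:3, E:4, F:5.
The maximum eccentricity is 5, realized for instance by the pair F–C via F – A – D – B – E – C. So the diameter is 5.

5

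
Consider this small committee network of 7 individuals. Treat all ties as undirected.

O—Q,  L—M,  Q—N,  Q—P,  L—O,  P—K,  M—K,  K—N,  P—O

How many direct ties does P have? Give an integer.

P is directly tied to K, O, and Q. That is 3 neighbors, so the degree of P is 3.

3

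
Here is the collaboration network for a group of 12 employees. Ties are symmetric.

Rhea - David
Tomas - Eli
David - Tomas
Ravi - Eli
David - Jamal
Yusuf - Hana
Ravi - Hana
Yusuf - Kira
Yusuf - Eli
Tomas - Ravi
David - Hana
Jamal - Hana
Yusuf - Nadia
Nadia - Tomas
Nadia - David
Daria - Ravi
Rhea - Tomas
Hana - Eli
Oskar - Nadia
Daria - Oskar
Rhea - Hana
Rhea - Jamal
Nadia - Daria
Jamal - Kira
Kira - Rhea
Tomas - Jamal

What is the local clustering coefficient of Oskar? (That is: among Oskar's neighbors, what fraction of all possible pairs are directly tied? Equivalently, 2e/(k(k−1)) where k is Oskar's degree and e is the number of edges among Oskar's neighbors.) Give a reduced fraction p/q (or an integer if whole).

Oskar's neighbors: Daria and Nadia (k = 2).
Possible neighbor pairs: C(2,2) = 1. Edges among them: Daria–Nadia → e = 1.
Clustering(Oskar) = 1/1.

1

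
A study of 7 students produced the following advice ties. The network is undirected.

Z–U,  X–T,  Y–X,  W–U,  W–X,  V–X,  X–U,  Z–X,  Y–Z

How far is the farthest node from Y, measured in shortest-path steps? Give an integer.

2

Distances from Y: T:2, U:2, V:2, W:2, X:1, Z:1.
The largest is 2 (to T, V, W, and U), so the eccentricity of Y is 2.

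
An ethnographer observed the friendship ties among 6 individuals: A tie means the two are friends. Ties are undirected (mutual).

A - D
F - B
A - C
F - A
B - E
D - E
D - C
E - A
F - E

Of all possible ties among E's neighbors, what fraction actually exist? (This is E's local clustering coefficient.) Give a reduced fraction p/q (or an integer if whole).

1/2

E's neighbors: A, B, D, and F (k = 4).
Possible neighbor pairs: C(4,2) = 6. Edges among them: A–D, A–F, B–F → e = 3.
Clustering(E) = 3/6 = 1/2.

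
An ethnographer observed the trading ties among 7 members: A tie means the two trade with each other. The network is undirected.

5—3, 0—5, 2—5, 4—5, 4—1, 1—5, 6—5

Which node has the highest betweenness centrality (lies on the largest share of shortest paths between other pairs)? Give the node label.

Unnormalized betweenness of each node: 0:0, 1:0, 2:0, 3:0, 4:0, 5:14, 6:0.
5 has the largest value, 14, making it the main broker — the node through which the most shortest paths run.

5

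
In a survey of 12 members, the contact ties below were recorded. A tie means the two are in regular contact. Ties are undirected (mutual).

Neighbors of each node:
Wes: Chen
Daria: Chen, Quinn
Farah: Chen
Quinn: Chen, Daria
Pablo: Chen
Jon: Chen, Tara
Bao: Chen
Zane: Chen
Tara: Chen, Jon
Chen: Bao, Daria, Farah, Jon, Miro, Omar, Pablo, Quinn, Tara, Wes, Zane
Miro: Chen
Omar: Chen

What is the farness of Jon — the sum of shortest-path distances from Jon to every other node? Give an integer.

20

Distances from Jon: Bao:2, Chen:1, Daria:2, Farah:2, Miro:2, Omar:2, Pablo:2, Quinn:2, Tara:1, Wes:2, Zane:2.
Sum = 2 + 1 + 2 + 2 + 2 + 2 + 2 + 2 + 1 + 2 + 2 = 20.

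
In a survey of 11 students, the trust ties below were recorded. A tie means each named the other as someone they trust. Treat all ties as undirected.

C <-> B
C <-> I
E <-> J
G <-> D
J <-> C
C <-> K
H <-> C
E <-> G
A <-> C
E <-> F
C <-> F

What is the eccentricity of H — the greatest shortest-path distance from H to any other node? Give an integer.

5

Distances from H: A:2, B:2, C:1, D:5, E:3, F:2, G:4, I:2, J:2, K:2.
The largest is 5 (to D), so the eccentricity of H is 5.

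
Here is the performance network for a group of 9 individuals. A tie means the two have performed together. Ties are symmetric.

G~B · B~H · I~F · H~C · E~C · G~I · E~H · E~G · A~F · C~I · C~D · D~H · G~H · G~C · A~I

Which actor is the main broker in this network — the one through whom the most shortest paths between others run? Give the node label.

I

Unnormalized betweenness of each node: A:0, B:0, C:7, D:0, E:0, F:0, G:7, H:3, I:12.
I has the largest value, 12, making it the main broker — the node through which the most shortest paths run.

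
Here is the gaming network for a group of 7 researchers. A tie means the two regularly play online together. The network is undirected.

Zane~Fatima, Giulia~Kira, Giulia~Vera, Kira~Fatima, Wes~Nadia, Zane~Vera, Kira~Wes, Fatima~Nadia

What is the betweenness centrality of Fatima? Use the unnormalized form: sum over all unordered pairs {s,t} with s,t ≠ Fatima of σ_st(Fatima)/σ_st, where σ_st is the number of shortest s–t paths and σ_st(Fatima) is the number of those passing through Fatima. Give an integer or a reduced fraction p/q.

5

Pairs whose geodesics pass through Fatima — Wes–Zane: 2/2; Kira–Zane: 1; Kira–Nadia: 1/2; Giulia–Nadia: 1/2; Vera–Nadia: 1; Zane–Nadia: 1.
All other pairs contribute 0.
Summing the contributions gives betweenness(Fatima) = 5.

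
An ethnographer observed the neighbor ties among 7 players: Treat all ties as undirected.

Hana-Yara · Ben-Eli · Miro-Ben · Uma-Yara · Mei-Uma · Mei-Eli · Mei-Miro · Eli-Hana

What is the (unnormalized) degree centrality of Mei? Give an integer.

3

Mei is directly tied to Eli, Miro, and Uma. That is 3 neighbors, so the degree of Mei is 3.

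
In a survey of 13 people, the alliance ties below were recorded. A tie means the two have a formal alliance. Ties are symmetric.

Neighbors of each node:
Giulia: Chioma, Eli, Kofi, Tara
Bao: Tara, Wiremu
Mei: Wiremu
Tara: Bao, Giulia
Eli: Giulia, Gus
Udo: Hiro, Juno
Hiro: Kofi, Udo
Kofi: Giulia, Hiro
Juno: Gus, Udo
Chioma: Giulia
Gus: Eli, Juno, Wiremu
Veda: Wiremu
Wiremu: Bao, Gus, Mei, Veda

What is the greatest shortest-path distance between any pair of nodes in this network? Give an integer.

Eccentricity of each node (its greatest distance to any other): Bao:4, Chioma:5, Eli:3, Giulia:4, Gus:3, Hiro:5, Juno:4, Kofi:5, Mei:5, Tara:4, Udo:4, Veda:5, Wiremu:4.
The maximum eccentricity is 5, realized for instance by the pair Chioma–Mei via Chioma – Giulia – Tara – Bao – Wiremu – Mei. So the diameter is 5.

5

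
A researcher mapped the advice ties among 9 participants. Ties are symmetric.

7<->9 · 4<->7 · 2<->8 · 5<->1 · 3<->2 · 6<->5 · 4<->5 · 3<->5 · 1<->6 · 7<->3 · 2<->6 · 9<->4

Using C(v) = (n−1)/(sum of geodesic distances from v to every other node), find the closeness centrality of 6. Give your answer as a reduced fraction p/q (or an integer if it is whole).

Distances from 6: 1:1, 2:1, 3:2, 4:2, 5:1, 7:3, 8:2, 9:3. Sum = 15.
n = 9, so closeness = 8/15.

8/15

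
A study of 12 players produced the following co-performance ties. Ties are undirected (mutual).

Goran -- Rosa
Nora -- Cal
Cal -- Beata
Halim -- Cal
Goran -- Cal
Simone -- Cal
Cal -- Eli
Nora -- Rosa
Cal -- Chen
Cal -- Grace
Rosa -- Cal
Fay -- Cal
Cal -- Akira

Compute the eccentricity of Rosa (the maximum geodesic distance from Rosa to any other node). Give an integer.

Distances from Rosa: Akira:2, Beata:2, Cal:1, Chen:2, Eli:2, Fay:2, Goran:1, Grace:2, Halim:2, Nora:1, Simone:2.
The largest is 2 (to Beata, Akira, Fay, Chen, Simone, Halim, Eli, and Grace), so the eccentricity of Rosa is 2.

2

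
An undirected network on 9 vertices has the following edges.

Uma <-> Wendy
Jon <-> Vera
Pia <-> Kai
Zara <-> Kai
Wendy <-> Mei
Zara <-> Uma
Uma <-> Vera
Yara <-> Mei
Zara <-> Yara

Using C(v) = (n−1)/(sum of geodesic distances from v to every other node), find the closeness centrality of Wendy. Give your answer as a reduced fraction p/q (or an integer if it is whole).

Distances from Wendy: Jon:3, Kai:3, Mei:1, Pia:4, Uma:1, Vera:2, Yara:2, Zara:2. Sum = 18.
n = 9, so closeness = 8/18 = 4/9.

4/9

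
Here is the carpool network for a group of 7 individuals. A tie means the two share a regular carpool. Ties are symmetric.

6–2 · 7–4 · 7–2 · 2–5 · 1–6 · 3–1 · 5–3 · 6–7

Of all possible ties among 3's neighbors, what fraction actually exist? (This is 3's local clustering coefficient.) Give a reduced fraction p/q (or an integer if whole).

0

3's neighbors: 1 and 5 (k = 2).
Possible neighbor pairs: C(2,2) = 1. Edges among them: none → e = 0.
Clustering(3) = 0/1.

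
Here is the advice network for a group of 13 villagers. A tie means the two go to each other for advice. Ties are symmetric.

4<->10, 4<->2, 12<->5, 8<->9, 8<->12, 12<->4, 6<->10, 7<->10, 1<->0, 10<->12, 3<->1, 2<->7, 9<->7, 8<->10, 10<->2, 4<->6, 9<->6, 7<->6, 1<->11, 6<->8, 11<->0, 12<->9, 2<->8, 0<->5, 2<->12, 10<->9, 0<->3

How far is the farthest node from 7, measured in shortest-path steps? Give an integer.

Distances from 7: 0:4, 1:5, 2:1, 3:5, 4:2, 5:3, 6:1, 8:2, 9:1, 10:1, 11:5, 12:2.
The largest is 5 (to 1, 11, and 3), so the eccentricity of 7 is 5.

5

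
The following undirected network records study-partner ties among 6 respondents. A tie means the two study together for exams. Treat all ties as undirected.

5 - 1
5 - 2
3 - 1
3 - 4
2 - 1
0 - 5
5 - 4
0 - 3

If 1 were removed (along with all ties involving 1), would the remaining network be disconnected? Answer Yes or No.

No

Even without 1, every remaining node can still reach every other (the residual graph is connected), so 1 is not a cut vertex.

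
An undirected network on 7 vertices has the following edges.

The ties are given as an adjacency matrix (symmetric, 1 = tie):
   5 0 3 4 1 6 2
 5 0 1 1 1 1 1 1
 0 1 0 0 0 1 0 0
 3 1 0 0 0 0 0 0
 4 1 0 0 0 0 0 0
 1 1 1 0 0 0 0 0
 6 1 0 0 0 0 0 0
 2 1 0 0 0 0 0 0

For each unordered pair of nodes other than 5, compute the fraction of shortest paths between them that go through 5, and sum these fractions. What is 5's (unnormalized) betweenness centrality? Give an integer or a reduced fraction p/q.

Pairs whose geodesics pass through 5 — 0–3: 1; 0–4: 1; 0–6: 1; 0–2: 1; 3–4: 1; 3–1: 1; 3–6: 1; 3–2: 1; 4–1: 1; 4–6: 1; 4–2: 1; 1–6: 1; 1–2: 1; 6–2: 1.
All other pairs contribute 0.
Summing the contributions gives betweenness(5) = 14.

14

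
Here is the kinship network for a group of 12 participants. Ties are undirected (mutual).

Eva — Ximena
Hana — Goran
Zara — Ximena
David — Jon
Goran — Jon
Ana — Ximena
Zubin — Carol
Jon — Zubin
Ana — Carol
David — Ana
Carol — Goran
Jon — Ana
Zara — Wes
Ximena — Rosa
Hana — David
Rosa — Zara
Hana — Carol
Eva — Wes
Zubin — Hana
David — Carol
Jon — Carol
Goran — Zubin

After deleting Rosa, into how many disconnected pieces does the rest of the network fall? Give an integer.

Rosa's neighbors (Ximena and Zara) remain reachable from one another through other ties, so the rest of the network stays in one piece.

1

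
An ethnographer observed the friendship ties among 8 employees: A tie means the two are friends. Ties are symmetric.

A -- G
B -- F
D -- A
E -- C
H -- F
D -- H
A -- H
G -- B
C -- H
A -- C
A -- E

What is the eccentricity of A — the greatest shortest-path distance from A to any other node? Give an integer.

2

Distances from A: B:2, C:1, D:1, E:1, F:2, G:1, H:1.
The largest is 2 (to B and F), so the eccentricity of A is 2.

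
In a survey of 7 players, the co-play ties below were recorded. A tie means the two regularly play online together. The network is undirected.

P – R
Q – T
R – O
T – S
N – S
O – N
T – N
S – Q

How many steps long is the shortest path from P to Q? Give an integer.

5

One shortest route is P – R – O – N – S – Q, which uses 5 edges, and at distance 4 from P we only reach {S, T}, which does not include Q. So d(P,Q) = 5.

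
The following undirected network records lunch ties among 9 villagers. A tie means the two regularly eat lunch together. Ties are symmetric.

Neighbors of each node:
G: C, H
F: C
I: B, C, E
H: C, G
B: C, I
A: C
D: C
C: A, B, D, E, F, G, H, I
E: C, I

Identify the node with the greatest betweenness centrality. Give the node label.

C

Unnormalized betweenness of each node: A:0, B:0, C:49/2, D:0, E:0, F:0, G:0, H:0, I:1/2.
C has the largest value, 49/2, making it the main broker — the node through which the most shortest paths run.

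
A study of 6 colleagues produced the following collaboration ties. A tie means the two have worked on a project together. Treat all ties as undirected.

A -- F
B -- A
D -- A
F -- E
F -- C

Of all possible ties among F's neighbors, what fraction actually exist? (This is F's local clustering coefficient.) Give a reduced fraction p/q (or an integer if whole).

0

F's neighbors: A, C, and E (k = 3).
Possible neighbor pairs: C(3,2) = 3. Edges among them: none → e = 0.
Clustering(F) = 0/3 = 0.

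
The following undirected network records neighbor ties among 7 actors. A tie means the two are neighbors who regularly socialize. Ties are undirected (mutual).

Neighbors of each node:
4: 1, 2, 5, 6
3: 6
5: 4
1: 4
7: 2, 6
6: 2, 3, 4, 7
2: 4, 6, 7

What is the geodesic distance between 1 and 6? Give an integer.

One shortest route is 1 – 4 – 6, which uses 2 edges, and 1 and 6 are not directly tied, so nothing shorter exists. So d(1,6) = 2.

2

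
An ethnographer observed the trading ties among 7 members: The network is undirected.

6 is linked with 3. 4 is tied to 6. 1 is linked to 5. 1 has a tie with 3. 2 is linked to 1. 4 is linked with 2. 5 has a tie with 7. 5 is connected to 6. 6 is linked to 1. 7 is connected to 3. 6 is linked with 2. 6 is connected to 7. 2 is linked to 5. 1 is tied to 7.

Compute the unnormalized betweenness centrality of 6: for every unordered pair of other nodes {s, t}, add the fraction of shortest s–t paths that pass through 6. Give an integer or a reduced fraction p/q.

25/6

Pairs whose geodesics pass through 6 — 5–4: 1/2; 5–3: 1/3; 4–7: 1; 4–1: 1/2; 4–3: 1; 7–2: 1/3; 3–2: 1/2.
All other pairs contribute 0.
Summing the contributions gives betweenness(6) = 25/6.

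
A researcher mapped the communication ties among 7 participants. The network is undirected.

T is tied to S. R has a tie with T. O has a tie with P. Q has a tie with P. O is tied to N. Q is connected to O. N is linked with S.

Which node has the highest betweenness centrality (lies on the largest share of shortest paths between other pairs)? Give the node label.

N

Unnormalized betweenness of each node: N:9, O:8, P:0, Q:0, R:0, S:8, T:5.
N has the largest value, 9, making it the main broker — the node through which the most shortest paths run.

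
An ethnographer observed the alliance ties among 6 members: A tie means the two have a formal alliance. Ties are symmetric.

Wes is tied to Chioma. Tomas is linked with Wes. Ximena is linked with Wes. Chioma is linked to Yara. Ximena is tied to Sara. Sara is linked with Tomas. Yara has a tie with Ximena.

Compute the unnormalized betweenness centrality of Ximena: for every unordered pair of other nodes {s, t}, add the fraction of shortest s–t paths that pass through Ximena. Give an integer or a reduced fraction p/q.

Pairs whose geodesics pass through Ximena — Yara–Sara: 1; Yara–Tomas: 2/3; Yara–Wes: 1/2; Sara–Wes: 1/2; Sara–Chioma: 2/3.
All other pairs contribute 0.
Summing the contributions gives betweenness(Ximena) = 10/3.

10/3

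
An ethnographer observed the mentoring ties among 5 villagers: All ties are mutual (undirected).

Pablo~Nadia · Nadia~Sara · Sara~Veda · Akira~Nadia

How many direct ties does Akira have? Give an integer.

Akira is directly tied to Nadia. That is 1 neighbor, so the degree of Akira is 1.

1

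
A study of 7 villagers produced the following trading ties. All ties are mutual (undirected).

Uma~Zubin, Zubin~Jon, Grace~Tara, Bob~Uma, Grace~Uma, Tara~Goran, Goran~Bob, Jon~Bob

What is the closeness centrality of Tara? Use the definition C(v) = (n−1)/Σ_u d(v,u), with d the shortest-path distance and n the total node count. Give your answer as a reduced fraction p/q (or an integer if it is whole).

Distances from Tara: Bob:2, Goran:1, Grace:1, Jon:3, Uma:2, Zubin:3. Sum = 12.
n = 7, so closeness = 6/12 = 1/2.

1/2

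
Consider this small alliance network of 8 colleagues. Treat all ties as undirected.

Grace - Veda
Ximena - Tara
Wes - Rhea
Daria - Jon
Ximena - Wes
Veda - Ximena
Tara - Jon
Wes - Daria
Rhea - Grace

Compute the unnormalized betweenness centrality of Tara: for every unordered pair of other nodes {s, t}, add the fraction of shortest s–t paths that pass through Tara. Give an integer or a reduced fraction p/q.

Pairs whose geodesics pass through Tara — Jon–Ximena: 1; Jon–Veda: 1; Jon–Grace: 1/2.
All other pairs contribute 0.
Summing the contributions gives betweenness(Tara) = 5/2.

5/2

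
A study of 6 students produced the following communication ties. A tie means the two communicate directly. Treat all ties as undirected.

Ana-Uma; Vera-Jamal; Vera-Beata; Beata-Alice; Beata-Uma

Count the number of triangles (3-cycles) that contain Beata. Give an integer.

Beata's neighbors are Alice, Uma, and Vera, but none of them are tied to each other, so no triangle contains Beata.

0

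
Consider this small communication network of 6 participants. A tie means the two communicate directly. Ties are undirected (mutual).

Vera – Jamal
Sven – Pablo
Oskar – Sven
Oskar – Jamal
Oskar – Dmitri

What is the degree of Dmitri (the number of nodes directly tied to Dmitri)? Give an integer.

Dmitri is directly tied to Oskar. That is 1 neighbor, so the degree of Dmitri is 1.

1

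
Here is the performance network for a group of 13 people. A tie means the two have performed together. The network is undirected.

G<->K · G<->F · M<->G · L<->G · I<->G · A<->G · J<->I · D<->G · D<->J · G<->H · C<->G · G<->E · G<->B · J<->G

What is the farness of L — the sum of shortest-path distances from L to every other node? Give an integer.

23

Distances from L: A:2, B:2, C:2, D:2, E:2, F:2, G:1, H:2, I:2, J:2, K:2, M:2.
Sum = 2 + 2 + 2 + 2 + 2 + 2 + 1 + 2 + 2 + 2 + 2 + 2 = 23.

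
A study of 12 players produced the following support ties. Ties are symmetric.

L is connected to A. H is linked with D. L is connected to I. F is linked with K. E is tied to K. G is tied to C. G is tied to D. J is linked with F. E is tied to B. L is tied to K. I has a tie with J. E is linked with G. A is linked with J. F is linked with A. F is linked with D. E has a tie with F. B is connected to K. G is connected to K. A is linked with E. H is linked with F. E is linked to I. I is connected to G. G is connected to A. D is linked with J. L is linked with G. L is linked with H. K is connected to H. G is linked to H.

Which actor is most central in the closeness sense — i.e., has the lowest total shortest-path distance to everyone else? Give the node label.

Farness (sum of distances to all others) for each node — A:17, B:23, C:24, D:19, E:16, F:17, G:14, H:17, I:18, J:20, K:16, L:17.
The smallest farness is 14, for G, so G has the highest closeness.

G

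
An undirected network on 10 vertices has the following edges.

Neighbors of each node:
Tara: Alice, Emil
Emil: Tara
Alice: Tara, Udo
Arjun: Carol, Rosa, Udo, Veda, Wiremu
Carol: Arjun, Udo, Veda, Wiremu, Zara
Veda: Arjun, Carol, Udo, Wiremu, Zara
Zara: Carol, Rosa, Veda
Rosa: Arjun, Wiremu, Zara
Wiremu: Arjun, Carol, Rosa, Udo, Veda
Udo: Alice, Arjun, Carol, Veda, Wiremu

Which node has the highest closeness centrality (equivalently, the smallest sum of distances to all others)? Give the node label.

Udo

Farness (sum of distances to all others) for each node — Alice:18, Arjun:16, Carol:16, Emil:32, Rosa:21, Tara:24, Udo:14, Veda:16, Wiremu:16, Zara:21.
The smallest farness is 14, for Udo, so Udo has the highest closeness.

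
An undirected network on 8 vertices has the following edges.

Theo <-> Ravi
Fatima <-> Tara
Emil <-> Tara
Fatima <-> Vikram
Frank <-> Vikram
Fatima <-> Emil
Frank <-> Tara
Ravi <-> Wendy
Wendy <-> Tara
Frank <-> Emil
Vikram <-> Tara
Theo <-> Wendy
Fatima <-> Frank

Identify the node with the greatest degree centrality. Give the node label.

Degrees — Emil:3, Fatima:4, Frank:4, Ravi:2, Tara:5, Theo:2, Vikram:3, Wendy:3.
The maximum is 5, attained only by Tara.

Tara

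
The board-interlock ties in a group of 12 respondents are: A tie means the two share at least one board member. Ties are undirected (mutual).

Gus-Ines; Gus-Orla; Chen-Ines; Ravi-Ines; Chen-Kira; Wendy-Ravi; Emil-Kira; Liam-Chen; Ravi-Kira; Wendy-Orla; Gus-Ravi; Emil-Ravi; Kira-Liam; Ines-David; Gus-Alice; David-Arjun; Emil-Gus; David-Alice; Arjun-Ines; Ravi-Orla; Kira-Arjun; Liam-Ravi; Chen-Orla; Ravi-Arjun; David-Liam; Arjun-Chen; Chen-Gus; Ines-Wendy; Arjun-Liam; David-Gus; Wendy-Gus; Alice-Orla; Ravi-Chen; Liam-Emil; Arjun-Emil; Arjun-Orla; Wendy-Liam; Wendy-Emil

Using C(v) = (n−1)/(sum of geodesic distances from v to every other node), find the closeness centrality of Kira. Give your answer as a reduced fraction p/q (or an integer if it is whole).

Distances from Kira: Alice:3, Arjun:1, Chen:1, David:2, Emil:1, Gus:2, Ines:2, Liam:1, Orla:2, Ravi:1, Wendy:2. Sum = 18.
n = 12, so closeness = 11/18.

11/18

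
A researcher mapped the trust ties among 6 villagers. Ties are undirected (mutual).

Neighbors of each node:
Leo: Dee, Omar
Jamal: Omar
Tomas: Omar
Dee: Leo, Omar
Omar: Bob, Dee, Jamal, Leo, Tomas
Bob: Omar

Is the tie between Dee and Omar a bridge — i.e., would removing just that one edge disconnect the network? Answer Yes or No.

No

Even without that edge, Dee still reaches Omar via Dee – Leo – Omar, so the network stays connected. Not a bridge.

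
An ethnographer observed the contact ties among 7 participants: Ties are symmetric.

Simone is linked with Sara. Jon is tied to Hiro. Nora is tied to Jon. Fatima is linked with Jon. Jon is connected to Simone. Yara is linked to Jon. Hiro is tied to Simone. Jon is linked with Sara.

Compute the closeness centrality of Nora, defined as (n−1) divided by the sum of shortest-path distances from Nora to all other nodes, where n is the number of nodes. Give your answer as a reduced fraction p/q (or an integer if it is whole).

6/11

Distances from Nora: Fatima:2, Hiro:2, Jon:1, Sara:2, Simone:2, Yara:2. Sum = 11.
n = 7, so closeness = 6/11.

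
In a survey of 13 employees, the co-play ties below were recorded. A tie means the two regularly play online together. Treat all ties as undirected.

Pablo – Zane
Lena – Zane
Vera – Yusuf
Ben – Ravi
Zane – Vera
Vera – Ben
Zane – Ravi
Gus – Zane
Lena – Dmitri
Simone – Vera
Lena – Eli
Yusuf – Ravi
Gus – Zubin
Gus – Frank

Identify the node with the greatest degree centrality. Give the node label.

Degrees — Ben:2, Dmitri:1, Eli:1, Frank:1, Gus:3, Lena:3, Pablo:1, Ravi:3, Simone:1, Vera:4, Yusuf:2, Zane:5, Zubin:1.
The maximum is 5, attained only by Zane.

Zane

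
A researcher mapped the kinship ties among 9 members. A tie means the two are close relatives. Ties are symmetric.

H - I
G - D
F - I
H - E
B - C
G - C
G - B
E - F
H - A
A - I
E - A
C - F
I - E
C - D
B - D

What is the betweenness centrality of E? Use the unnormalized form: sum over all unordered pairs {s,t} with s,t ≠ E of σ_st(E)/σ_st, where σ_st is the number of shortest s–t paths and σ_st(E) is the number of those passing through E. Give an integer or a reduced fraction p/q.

5

Pairs whose geodesics pass through E — B–H: 1/2; B–A: 1/2; G–H: 1/2; G–A: 1/2; C–H: 1/2; C–A: 1/2; D–H: 1/2; D–A: 1/2; F–H: 1/2; F–A: 1/2.
All other pairs contribute 0.
Summing the contributions gives betweenness(E) = 5.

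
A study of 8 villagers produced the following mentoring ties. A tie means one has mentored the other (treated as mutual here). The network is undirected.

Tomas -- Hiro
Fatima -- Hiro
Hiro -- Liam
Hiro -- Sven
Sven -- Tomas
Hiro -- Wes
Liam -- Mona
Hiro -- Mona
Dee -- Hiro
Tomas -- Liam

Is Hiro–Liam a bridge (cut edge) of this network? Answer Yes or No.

Even without that edge, Hiro still reaches Liam via Hiro – Mona – Liam, so the network stays connected. Not a bridge.

No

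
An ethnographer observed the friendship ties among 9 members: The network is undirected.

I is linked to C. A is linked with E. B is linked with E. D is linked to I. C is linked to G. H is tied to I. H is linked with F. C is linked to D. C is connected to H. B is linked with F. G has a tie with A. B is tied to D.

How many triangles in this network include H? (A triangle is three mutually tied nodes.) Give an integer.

1

H's neighbors: C, F, and I.
Neighbor pairs that are themselves tied: H–C–I. Each forms one triangle with H, for 1 in total.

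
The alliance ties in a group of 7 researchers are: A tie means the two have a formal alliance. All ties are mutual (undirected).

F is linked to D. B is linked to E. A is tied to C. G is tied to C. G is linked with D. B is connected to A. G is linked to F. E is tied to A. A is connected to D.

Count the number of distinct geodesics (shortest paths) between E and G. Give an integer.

The shortest distance is 3. The length-3 paths are: E–A–C–G; E–A–D–G.
That gives 2 distinct shortest paths.

2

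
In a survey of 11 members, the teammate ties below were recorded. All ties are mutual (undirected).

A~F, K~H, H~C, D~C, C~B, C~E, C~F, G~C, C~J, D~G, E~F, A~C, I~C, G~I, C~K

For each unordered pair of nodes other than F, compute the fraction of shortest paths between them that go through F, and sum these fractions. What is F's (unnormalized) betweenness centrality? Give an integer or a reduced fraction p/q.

1/2

Pairs whose geodesics pass through F — A–E: 1/2.
All other pairs contribute 0.
Summing the contributions gives betweenness(F) = 1/2.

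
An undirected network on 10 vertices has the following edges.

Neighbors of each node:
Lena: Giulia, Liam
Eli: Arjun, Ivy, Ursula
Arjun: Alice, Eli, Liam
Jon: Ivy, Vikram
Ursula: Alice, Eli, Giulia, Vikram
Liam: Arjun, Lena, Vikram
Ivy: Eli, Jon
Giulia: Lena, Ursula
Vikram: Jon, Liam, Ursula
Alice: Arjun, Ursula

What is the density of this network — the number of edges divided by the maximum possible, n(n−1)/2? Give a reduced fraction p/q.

There are 13 edges and 10 nodes, so the maximum possible is C(10,2) = 45.
Density = 13/45.

13/45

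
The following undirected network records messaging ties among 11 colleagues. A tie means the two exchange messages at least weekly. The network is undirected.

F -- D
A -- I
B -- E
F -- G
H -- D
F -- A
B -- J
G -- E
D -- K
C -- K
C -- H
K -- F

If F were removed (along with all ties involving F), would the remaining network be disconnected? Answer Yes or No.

Removing F leaves {C, D, H, and K} with no path to {B, E, G, and J}, so the network splits into 3 components. F is a cut vertex.

Yes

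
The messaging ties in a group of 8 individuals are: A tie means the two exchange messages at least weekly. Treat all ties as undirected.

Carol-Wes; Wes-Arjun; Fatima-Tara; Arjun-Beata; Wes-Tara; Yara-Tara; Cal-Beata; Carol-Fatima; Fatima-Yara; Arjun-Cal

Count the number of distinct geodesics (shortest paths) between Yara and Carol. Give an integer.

The shortest distance is 2, and the only length-2 path is Yara–Fatima–Carol. So there is exactly 1 shortest path.

1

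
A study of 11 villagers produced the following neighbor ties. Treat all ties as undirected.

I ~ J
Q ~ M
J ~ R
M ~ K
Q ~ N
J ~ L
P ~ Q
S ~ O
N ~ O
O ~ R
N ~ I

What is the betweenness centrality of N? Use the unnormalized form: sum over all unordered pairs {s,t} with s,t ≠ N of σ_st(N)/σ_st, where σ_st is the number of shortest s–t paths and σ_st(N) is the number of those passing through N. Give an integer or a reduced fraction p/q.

Pairs whose geodesics pass through N — I–P: 1; I–O: 1; I–Q: 1; I–M: 1; I–K: 1; I–S: 1; P–O: 1; P–J: 1; P–L: 1; P–S: 1; P–R: 1; O–Q: 1; O–M: 1; O–K: 1 … (+12 more pairs).
All other pairs contribute 0.
Summing the contributions gives betweenness(N) = 26.

26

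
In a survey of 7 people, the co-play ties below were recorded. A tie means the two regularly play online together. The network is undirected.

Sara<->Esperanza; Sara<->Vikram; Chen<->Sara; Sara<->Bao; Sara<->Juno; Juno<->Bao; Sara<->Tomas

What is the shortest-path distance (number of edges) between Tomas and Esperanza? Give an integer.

One shortest route is Tomas – Sara – Esperanza, which uses 2 edges, and Tomas and Esperanza are not directly tied, so nothing shorter exists. So d(Tomas,Esperanza) = 2.

2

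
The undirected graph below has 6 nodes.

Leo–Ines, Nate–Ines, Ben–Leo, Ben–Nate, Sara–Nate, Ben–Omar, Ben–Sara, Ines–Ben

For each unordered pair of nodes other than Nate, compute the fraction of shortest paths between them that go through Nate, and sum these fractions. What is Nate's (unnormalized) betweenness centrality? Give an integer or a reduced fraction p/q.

1/2

Pairs whose geodesics pass through Nate — Ines–Sara: 1/2.
All other pairs contribute 0.
Summing the contributions gives betweenness(Nate) = 1/2.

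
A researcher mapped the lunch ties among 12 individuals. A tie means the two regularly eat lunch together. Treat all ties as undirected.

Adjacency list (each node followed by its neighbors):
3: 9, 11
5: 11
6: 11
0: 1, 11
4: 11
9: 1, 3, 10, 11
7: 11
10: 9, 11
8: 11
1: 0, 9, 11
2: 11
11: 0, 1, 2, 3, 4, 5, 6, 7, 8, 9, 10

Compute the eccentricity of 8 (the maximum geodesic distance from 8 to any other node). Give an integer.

Distances from 8: 0:2, 1:2, 2:2, 3:2, 4:2, 5:2, 6:2, 7:2, 9:2, 10:2, 11:1.
The largest is 2 (to 10, 3, 2, 5, 6, 9, 7, 1, 4, and 0), so the eccentricity of 8 is 2.

2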